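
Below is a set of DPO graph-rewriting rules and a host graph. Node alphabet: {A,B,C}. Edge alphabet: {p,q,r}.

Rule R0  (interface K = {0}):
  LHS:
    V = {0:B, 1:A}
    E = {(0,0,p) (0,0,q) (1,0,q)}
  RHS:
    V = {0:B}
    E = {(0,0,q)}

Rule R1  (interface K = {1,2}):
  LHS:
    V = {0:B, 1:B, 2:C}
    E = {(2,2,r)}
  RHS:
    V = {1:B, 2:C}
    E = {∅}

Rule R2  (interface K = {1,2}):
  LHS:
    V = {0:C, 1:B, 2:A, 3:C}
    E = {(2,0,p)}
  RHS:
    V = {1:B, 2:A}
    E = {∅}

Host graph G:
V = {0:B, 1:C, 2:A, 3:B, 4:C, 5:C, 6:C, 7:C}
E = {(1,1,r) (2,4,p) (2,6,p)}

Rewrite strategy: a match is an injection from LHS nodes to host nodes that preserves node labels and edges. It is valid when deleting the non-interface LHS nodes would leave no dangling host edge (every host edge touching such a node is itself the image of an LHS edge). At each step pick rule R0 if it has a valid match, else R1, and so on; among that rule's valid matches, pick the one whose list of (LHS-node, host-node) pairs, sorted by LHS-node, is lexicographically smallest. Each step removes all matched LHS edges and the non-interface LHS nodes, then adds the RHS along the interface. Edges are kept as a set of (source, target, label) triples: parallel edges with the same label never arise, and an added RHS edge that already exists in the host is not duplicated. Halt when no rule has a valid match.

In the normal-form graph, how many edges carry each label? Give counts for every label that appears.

start.  V:8 E:3  edges: 1-r->1 2-p->4 2-p->6
1. fire R1 via {0↦0, 1↦3, 2↦1}  →  V:7 E:2  edges: 2-p->4 2-p->6
2. fire R2 via {0↦4, 1↦3, 2↦2, 3↦1}  →  V:5 E:1  edges: 2-p->6
3. fire R2 via {0↦6, 1↦3, 2↦2, 3↦5}  →  V:3 E:0  edges: ∅
halt: no rule applies after step 3
NF edges: []

Answer: (no edges)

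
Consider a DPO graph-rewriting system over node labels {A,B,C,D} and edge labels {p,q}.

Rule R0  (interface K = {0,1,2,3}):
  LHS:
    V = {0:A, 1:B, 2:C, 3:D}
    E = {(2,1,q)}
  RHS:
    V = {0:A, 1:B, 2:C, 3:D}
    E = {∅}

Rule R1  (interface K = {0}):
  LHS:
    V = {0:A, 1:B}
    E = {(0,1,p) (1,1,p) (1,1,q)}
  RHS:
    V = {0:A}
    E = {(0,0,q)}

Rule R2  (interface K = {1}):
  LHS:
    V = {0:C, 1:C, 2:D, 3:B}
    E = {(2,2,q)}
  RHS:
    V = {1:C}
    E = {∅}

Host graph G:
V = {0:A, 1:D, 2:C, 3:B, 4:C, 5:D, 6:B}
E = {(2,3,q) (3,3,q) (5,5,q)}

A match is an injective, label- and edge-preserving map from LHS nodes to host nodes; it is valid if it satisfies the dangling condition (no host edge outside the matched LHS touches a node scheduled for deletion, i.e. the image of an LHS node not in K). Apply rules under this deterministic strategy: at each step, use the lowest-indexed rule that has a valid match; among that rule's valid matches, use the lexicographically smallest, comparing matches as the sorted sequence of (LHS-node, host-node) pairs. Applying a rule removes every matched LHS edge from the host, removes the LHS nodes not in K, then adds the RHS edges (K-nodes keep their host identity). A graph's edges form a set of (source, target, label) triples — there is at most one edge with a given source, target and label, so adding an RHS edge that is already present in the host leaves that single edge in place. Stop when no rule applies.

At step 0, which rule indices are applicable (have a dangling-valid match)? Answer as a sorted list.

R0: 2 valid matches — {0↦0, 1↦3, 2↦2, 3↦1}, {0↦0, 1↦3, 2↦2, 3↦5}
R1: no valid match — LHS pattern not found
R2: 1 valid match — {0↦4, 1↦2, 2↦5, 3↦6}

Answer: [R0,R2]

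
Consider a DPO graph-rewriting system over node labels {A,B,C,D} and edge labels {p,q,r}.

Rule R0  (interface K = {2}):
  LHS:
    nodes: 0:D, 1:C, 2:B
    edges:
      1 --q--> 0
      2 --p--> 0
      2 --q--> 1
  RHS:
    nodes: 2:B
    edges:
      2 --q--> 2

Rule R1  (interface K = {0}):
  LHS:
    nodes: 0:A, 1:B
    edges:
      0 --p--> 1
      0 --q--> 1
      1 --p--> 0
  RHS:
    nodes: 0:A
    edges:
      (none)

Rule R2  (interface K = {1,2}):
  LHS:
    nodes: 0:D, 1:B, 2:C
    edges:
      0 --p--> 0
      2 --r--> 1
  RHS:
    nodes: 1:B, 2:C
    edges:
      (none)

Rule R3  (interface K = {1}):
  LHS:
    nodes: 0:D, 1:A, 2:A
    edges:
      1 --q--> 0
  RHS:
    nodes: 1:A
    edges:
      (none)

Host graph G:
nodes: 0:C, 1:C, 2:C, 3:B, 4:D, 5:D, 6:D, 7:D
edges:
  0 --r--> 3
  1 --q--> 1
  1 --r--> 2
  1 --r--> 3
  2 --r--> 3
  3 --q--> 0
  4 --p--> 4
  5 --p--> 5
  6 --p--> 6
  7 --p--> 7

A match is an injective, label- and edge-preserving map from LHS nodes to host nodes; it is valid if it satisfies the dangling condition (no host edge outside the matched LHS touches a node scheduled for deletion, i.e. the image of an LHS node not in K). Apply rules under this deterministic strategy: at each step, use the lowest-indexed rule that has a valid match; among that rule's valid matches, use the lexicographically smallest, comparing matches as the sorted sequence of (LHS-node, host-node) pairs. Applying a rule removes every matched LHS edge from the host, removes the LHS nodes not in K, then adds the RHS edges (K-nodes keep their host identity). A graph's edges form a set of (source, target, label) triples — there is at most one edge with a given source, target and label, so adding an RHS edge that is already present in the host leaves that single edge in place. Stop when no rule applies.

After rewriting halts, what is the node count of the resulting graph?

start.  V:8 E:10  edges: 0-r->3 1-q->1 1-r->2 1-r->3 2-r->3 3-q->0 4-p->4 5-p->5 6-p->6 7-p->7
1. fire R2 via {0↦4, 1↦3, 2↦0}  →  V:7 E:8  edges: 1-q->1 1-r->2 1-r->3 2-r->3 3-q->0 5-p->5 6-p->6 7-p->7
2. fire R2 via {0↦5, 1↦3, 2↦1}  →  V:6 E:6  edges: 1-q->1 1-r->2 2-r->3 3-q->0 6-p->6 7-p->7
3. fire R2 via {0↦6, 1↦3, 2↦2}  →  V:5 E:4  edges: 1-q->1 1-r->2 3-q->0 7-p->7
final graph: no rule applies after step 3
NF nodes: {0:C, 1:C, 2:C, 3:B, 7:D}

Answer: 5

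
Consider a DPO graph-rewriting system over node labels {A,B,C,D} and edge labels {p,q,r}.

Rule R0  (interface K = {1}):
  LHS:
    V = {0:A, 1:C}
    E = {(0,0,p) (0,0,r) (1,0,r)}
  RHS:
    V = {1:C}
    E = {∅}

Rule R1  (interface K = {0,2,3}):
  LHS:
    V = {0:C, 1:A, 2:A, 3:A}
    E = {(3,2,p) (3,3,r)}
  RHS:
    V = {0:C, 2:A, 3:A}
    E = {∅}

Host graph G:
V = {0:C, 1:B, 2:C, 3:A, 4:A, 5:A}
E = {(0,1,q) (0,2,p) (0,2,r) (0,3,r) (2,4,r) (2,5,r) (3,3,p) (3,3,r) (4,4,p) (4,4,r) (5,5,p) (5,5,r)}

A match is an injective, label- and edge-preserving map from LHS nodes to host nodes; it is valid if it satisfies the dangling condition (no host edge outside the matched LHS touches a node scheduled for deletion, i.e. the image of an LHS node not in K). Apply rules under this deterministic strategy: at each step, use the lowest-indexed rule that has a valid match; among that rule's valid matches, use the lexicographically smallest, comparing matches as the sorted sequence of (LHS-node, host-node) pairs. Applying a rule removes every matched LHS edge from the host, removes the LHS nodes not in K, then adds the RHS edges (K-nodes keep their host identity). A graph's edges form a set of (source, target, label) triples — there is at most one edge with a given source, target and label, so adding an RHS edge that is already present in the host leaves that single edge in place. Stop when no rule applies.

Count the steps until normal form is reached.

start.  V:6 E:12  edges: 0-q->1 0-p->2 0-r->2 0-r->3 2-r->4 2-r->5 3-p->3 3-r->3 4-p->4 4-r->4 5-p->5 5-r->5
1. fire R0 via {0↦3, 1↦0}  →  V:5 E:9  edges: 0-q->1 0-p->2 0-r->2 2-r->4 2-r->5 4-p->4 4-r->4 5-p->5 5-r->5
2. fire R0 via {0↦4, 1↦2}  →  V:4 E:6  edges: 0-q->1 0-p->2 0-r->2 2-r->5 5-p->5 5-r->5
3. fire R0 via {0↦5, 1↦2}  →  V:3 E:3  edges: 0-q->1 0-p->2 0-r->2
normal form: no rule applies after step 3

Answer: 3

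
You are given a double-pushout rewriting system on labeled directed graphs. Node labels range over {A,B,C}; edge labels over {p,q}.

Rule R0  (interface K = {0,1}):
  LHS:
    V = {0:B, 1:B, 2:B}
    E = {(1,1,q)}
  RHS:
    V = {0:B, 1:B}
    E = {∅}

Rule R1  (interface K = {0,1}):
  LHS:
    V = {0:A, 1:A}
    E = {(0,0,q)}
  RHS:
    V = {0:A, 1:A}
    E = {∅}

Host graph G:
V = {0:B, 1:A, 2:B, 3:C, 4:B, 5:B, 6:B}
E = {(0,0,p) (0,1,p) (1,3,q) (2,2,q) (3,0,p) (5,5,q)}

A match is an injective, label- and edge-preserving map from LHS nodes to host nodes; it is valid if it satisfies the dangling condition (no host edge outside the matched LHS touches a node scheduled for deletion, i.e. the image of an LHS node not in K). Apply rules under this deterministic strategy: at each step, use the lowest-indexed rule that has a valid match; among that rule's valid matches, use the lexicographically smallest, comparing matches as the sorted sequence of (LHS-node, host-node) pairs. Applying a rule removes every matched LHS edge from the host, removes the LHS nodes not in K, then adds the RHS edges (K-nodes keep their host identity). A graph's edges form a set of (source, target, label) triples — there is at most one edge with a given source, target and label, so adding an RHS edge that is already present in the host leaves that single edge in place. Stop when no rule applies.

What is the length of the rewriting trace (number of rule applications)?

Answer: 2

Rewrite trace:
start.  V:7 E:6  edges: 0-p->0 0-p->1 1-q->3 2-q->2 3-p->0 5-q->5
1. fire R0 via {0↦0, 1↦2, 2↦4}  →  V:6 E:5  edges: 0-p->0 0-p->1 1-q->3 3-p->0 5-q->5
2. fire R0 via {0↦0, 1↦5, 2↦2}  →  V:5 E:4  edges: 0-p->0 0-p->1 1-q->3 3-p->0
normal form: no rule applies after step 2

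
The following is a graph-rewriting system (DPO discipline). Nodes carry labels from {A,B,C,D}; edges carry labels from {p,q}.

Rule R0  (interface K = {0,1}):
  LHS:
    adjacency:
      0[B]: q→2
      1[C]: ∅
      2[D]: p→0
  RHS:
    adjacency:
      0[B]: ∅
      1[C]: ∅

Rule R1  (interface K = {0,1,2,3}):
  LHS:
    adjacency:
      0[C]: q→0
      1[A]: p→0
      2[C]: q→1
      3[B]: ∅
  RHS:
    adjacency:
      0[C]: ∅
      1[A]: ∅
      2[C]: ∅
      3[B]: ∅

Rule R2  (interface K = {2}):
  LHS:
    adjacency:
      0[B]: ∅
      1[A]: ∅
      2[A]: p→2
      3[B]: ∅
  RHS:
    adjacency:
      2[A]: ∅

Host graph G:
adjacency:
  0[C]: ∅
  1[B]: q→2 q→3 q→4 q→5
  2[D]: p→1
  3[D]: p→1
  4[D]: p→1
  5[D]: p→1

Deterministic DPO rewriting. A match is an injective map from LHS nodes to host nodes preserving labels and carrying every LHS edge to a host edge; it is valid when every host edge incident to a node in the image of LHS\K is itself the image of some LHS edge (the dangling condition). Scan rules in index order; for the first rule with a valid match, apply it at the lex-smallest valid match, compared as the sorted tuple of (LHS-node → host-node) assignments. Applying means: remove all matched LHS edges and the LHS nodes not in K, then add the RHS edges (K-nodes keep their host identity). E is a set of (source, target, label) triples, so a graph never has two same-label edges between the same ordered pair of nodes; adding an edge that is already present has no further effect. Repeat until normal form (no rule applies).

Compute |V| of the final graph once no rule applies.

Answer: 2

Derivation:
[0] host  ⇒  6 nodes, 8 edges  {1-q->2 1-q->3 1-q->4 1-q->5 2-p->1 3-p->1 4-p->1 5-p->1}
[1] R0 @ {0↦1, 1↦0, 2↦2}  ⇒  5 nodes, 6 edges  {1-q->3 1-q->4 1-q->5 3-p->1 4-p->1 5-p->1}
[2] R0 @ {0↦1, 1↦0, 2↦3}  ⇒  4 nodes, 4 edges  {1-q->4 1-q->5 4-p->1 5-p->1}
[3] R0 @ {0↦1, 1↦0, 2↦4}  ⇒  3 nodes, 2 edges  {1-q->5 5-p->1}
[4] R0 @ {0↦1, 1↦0, 2↦5}  ⇒  2 nodes, 0 edges  {∅}
halt: no rule applies after step 4
NF nodes: {0:C, 1:B}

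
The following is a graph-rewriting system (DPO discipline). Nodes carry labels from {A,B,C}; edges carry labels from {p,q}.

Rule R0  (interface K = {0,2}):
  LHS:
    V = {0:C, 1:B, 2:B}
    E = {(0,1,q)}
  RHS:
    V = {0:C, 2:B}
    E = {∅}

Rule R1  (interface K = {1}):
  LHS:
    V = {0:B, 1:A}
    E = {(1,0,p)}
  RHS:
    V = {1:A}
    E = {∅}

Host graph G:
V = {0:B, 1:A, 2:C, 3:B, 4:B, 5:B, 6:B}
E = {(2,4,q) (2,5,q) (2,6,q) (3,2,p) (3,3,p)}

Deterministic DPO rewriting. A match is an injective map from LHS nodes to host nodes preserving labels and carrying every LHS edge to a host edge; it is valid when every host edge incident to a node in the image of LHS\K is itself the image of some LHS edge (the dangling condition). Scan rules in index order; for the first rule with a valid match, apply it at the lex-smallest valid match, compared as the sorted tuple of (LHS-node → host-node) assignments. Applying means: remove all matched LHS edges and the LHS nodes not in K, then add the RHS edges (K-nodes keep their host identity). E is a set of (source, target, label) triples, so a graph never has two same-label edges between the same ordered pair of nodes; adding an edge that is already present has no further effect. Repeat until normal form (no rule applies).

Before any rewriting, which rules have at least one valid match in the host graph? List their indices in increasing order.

Answer: [R0]

Steps:
R0: 12 valid matches — {0↦2, 1↦4, 2↦0}, {0↦2, 1↦4, 2↦3}, {0↦2, 1↦4, 2↦5} (+9 more)
R1: no valid match — LHS pattern not found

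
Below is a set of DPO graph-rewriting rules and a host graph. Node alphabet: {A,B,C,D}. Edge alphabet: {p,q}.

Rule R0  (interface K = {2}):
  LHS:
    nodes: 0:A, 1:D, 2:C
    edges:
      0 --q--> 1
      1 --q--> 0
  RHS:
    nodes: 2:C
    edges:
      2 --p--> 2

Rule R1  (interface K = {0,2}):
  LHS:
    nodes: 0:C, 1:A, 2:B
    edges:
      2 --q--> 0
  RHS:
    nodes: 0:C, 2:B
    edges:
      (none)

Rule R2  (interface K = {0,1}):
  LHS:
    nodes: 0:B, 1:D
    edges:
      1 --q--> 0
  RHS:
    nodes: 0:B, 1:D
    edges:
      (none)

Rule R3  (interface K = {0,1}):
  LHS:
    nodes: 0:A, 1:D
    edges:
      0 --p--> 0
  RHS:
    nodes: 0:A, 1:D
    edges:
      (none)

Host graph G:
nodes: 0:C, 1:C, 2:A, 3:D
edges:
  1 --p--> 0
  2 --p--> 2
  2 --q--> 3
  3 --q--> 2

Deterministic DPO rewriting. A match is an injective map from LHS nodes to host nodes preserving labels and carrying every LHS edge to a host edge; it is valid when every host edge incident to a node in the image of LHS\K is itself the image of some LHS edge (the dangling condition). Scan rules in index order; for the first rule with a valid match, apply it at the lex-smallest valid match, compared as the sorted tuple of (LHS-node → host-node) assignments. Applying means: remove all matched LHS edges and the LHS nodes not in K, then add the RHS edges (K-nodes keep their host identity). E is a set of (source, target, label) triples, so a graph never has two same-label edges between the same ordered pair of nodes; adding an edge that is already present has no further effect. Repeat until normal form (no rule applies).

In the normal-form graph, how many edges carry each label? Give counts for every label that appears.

Answer: p:2

Rewrite trace:
initial: |V|=4 |E|=4  E = 1-p->0 2-p->2 2-q->3 3-q->2
step 1: apply R3 at {0↦2, 1↦3}  → |V|=4 |E|=3  E = 1-p->0 2-q->3 3-q->2
step 2: apply R0 at {0↦2, 1↦3, 2↦0}  → |V|=2 |E|=2  E = 0-p->0 1-p->0
normal form: no rule applies after step 2
NF edges: [(0, 0, 'p'), (1, 0, 'p')]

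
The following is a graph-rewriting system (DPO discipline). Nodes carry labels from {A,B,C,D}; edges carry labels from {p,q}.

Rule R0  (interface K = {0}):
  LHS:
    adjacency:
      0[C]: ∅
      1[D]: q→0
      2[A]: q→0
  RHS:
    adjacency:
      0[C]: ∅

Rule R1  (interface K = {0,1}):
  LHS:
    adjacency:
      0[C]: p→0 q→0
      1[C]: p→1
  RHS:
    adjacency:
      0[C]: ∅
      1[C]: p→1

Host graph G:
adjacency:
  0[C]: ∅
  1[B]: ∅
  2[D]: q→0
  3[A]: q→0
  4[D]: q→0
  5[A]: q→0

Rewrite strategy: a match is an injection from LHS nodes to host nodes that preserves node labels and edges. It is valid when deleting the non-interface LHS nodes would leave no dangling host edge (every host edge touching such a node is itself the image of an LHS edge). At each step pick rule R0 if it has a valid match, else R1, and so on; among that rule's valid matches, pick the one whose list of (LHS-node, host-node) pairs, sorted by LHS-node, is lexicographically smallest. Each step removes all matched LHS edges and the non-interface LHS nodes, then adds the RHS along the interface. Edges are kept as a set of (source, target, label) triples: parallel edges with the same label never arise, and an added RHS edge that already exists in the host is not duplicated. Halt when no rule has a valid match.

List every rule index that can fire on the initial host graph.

R0: 4 valid matches — {0↦0, 1↦2, 2↦3}, {0↦0, 1↦2, 2↦5}, {0↦0, 1↦4, 2↦3} (+1 more)
R1: no valid match — LHS pattern not found

Answer: [R0]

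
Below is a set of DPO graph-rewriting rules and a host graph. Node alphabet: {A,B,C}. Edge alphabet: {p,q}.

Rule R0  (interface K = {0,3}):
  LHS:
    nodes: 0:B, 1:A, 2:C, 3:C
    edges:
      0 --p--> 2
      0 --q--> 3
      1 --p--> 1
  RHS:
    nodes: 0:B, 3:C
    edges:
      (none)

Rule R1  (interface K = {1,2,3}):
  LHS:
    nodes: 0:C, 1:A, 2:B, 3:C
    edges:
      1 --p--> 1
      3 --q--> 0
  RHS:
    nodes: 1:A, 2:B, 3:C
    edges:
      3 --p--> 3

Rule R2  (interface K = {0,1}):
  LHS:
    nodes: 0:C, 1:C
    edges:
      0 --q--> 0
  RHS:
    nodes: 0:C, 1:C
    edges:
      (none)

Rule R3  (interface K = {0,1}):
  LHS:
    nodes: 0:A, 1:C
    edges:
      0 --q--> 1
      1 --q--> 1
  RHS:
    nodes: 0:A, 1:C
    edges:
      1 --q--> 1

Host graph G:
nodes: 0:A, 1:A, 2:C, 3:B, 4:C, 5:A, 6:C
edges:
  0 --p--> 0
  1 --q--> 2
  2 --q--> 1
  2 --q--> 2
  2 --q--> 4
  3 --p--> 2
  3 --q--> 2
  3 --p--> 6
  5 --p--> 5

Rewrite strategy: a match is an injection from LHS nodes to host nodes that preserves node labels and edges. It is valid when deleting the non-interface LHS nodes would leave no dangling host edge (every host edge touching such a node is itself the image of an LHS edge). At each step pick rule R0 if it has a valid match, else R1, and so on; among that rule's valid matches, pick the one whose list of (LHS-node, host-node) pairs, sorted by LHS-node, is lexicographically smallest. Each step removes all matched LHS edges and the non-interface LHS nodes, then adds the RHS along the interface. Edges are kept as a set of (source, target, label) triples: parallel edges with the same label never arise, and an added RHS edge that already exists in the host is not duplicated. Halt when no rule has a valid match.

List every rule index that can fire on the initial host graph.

R0: 2 valid matches — {0↦3, 1↦0, 2↦6, 3↦2}, {0↦3, 1↦5, 2↦6, 3↦2}
R1: 2 valid matches — {0↦4, 1↦0, 2↦3, 3↦2}, {0↦4, 1↦5, 2↦3, 3↦2}
R2: 2 valid matches — {0↦2, 1↦4}, {0↦2, 1↦6}
R3: 1 valid match — {0↦1, 1↦2}

Answer: [R0,R1,R2,R3]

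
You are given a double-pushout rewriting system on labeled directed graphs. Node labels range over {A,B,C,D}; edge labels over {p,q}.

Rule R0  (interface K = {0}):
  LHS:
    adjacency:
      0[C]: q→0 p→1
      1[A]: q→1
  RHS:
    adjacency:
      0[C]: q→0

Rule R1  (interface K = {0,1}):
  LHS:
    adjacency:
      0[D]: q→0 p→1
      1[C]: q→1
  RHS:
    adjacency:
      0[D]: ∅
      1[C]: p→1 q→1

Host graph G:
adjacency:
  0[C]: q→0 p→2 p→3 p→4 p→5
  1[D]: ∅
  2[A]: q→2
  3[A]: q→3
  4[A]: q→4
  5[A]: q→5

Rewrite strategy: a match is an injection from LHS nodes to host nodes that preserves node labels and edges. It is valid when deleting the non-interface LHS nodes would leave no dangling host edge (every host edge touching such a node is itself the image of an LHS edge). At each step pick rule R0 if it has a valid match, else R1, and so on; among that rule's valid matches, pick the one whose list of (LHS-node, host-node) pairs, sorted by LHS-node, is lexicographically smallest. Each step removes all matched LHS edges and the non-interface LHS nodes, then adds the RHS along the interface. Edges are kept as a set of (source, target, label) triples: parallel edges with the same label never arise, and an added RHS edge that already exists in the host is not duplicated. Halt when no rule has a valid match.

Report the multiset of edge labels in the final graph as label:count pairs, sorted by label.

Answer: q:1

Derivation:
[0] host  ⇒  6 nodes, 9 edges  {0-q->0 0-p->2 0-p->3 0-p->4 0-p->5 2-q->2 3-q->3 4-q->4 5-q->5}
[1] R0 @ {0↦0, 1↦2}  ⇒  5 nodes, 7 edges  {0-q->0 0-p->3 0-p->4 0-p->5 3-q->3 4-q->4 5-q->5}
[2] R0 @ {0↦0, 1↦3}  ⇒  4 nodes, 5 edges  {0-q->0 0-p->4 0-p->5 4-q->4 5-q->5}
[3] R0 @ {0↦0, 1↦4}  ⇒  3 nodes, 3 edges  {0-q->0 0-p->5 5-q->5}
[4] R0 @ {0↦0, 1↦5}  ⇒  2 nodes, 1 edges  {0-q->0}
final graph: no rule applies after step 4
NF edges: [(0, 0, 'q')]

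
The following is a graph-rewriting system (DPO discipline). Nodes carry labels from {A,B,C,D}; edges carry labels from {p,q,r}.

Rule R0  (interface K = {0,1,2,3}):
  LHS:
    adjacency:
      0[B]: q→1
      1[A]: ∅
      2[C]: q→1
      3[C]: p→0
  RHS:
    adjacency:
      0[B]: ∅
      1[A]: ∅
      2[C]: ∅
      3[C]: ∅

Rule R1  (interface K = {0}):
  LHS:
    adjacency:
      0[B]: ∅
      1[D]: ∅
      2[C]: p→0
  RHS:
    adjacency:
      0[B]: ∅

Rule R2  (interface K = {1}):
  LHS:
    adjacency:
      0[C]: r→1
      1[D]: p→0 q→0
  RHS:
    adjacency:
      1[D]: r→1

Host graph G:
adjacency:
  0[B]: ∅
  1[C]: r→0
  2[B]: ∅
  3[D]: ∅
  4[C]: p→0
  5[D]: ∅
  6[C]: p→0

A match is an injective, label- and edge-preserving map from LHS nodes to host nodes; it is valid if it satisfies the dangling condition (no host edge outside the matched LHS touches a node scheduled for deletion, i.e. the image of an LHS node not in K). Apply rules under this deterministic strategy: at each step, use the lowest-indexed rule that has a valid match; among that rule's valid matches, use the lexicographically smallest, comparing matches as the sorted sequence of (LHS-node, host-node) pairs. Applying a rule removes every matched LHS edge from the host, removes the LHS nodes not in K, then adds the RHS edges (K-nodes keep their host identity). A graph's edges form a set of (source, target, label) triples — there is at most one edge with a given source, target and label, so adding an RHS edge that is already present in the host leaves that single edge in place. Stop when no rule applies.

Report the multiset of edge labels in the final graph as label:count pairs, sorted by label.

Answer: r:1

Rewrite trace:
start.  V:7 E:3  edges: 1-r->0 4-p->0 6-p->0
1. fire R1 via {0↦0, 1↦3, 2↦4}  →  V:5 E:2  edges: 1-r->0 6-p->0
2. fire R1 via {0↦0, 1↦5, 2↦6}  →  V:3 E:1  edges: 1-r->0
normal form: no rule applies after step 2
NF edges: [(1, 0, 'r')]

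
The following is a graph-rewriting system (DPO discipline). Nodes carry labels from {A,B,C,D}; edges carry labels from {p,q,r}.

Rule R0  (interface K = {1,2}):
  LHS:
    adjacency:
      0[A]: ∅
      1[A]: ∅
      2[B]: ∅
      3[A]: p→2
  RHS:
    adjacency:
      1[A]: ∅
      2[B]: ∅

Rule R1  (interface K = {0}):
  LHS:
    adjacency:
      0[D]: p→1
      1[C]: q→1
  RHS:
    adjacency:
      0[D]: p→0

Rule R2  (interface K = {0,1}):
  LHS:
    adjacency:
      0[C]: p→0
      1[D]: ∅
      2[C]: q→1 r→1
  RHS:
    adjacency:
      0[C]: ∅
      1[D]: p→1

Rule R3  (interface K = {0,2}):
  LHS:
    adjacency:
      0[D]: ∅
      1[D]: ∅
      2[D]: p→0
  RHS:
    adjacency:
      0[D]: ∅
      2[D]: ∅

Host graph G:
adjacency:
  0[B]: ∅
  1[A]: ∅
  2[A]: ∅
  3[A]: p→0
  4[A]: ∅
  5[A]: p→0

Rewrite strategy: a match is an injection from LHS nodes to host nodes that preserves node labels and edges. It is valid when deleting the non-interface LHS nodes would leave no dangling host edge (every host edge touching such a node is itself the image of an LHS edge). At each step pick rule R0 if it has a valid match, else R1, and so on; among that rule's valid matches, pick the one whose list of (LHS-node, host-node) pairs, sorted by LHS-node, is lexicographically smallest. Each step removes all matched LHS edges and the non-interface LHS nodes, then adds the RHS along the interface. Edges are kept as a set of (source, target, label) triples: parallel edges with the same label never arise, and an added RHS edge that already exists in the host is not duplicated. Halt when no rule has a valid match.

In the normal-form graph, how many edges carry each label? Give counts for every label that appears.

Answer: (no edges)

Steps:
start.  V:6 E:2  edges: 3-p->0 5-p->0
1. fire R0 via {0↦1, 1↦2, 2↦0, 3↦3}  →  V:4 E:1  edges: 5-p->0
2. fire R0 via {0↦2, 1↦4, 2↦0, 3↦5}  →  V:2 E:0  edges: ∅
halt: no rule applies after step 2
NF edges: []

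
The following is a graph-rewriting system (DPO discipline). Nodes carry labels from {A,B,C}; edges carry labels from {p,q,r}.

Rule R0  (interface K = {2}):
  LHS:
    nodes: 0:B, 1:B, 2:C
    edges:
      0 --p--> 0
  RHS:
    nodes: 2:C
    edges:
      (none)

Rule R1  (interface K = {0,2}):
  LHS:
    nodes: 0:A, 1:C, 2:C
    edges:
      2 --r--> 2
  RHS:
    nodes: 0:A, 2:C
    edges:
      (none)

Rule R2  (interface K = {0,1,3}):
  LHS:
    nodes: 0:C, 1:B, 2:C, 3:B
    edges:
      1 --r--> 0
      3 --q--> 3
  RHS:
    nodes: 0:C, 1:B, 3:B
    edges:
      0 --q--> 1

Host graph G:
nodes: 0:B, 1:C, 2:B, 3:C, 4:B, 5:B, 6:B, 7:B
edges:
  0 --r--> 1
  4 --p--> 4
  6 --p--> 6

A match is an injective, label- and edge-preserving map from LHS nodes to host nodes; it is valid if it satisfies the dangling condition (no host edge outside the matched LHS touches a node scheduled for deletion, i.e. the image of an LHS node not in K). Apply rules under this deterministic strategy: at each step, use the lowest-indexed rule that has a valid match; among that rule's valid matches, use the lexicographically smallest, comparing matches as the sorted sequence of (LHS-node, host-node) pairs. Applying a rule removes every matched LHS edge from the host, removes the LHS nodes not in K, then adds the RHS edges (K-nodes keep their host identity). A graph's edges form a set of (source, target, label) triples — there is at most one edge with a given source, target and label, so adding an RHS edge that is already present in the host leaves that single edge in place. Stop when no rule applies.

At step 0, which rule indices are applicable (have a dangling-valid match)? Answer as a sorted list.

R0: 12 valid matches — {0↦4, 1↦2, 2↦1}, {0↦4, 1↦2, 2↦3}, {0↦4, 1↦5, 2↦1} (+9 more)
R1: no valid match — LHS pattern not found
R2: no valid match — LHS pattern not found

Answer: [R0]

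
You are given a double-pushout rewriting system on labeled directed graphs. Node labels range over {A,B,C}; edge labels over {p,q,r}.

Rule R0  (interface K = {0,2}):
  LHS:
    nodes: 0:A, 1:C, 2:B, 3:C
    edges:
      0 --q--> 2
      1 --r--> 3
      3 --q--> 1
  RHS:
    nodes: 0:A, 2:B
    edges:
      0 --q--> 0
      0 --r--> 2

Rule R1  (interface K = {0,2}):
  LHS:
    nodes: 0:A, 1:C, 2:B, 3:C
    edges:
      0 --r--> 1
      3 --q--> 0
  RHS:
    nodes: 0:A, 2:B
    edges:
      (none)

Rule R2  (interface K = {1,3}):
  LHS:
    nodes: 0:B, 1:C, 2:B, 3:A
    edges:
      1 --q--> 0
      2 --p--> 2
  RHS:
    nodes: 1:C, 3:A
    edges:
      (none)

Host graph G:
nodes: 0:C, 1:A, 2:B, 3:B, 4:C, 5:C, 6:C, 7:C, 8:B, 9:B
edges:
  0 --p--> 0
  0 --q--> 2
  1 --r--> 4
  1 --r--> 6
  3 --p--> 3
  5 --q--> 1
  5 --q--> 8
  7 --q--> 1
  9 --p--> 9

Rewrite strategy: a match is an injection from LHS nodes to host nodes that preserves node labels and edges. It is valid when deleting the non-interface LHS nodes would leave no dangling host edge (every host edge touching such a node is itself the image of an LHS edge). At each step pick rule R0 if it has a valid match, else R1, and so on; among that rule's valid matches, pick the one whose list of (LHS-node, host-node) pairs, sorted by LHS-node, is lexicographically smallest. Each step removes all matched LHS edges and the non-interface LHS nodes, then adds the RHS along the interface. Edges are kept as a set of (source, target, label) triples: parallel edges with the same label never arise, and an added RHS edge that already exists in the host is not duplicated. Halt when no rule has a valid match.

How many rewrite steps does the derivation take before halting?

initial: |V|=10 |E|=9  E = 0-p->0 0-q->2 1-r->4 1-r->6 3-p->3 5-q->1 5-q->8 7-q->1 9-p->9
step 1: apply R1 at {0↦1, 1↦4, 2↦2, 3↦7}  → |V|=8 |E|=7  E = 0-p->0 0-q->2 1-r->6 3-p->3 5-q->1 5-q->8 9-p->9
step 2: apply R2 at {0↦2, 1↦0, 2↦3, 3↦1}  → |V|=6 |E|=5  E = 0-p->0 1-r->6 5-q->1 5-q->8 9-p->9
step 3: apply R2 at {0↦8, 1↦5, 2↦9, 3↦1}  → |V|=4 |E|=3  E = 0-p->0 1-r->6 5-q->1
final graph: no rule applies after step 3

Answer: 3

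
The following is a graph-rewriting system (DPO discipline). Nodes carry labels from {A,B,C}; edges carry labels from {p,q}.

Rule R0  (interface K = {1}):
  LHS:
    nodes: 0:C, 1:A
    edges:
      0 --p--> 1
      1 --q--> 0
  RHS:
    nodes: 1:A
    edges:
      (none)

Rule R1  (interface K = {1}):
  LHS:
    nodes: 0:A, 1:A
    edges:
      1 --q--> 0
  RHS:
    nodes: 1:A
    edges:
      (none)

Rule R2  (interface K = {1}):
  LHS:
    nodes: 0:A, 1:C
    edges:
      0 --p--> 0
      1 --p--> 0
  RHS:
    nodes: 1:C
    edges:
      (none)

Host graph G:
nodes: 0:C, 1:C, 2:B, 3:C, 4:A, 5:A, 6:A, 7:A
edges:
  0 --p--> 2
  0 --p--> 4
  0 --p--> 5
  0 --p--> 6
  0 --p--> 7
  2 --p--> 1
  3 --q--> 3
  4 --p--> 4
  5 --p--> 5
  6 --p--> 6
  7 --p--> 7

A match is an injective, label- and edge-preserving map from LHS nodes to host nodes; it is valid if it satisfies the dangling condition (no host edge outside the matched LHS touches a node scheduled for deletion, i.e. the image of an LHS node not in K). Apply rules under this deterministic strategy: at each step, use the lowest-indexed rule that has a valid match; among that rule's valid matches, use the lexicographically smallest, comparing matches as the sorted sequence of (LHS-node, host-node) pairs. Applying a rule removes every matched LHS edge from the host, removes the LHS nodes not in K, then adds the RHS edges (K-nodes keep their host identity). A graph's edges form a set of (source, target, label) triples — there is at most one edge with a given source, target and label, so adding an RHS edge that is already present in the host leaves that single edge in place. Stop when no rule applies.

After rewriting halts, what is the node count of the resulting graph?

initial: |V|=8 |E|=11  E = 0-p->2 0-p->4 0-p->5 0-p->6 0-p->7 2-p->1 3-q->3 4-p->4 5-p->5 6-p->6 7-p->7
step 1: apply R2 at {0↦4, 1↦0}  → |V|=7 |E|=9  E = 0-p->2 0-p->5 0-p->6 0-p->7 2-p->1 3-q->3 5-p->5 6-p->6 7-p->7
step 2: apply R2 at {0↦5, 1↦0}  → |V|=6 |E|=7  E = 0-p->2 0-p->6 0-p->7 2-p->1 3-q->3 6-p->6 7-p->7
step 3: apply R2 at {0↦6, 1↦0}  → |V|=5 |E|=5  E = 0-p->2 0-p->7 2-p->1 3-q->3 7-p->7
step 4: apply R2 at {0↦7, 1↦0}  → |V|=4 |E|=3  E = 0-p->2 2-p->1 3-q->3
normal form: no rule applies after step 4
NF nodes: {0:C, 1:C, 2:B, 3:C}

Answer: 4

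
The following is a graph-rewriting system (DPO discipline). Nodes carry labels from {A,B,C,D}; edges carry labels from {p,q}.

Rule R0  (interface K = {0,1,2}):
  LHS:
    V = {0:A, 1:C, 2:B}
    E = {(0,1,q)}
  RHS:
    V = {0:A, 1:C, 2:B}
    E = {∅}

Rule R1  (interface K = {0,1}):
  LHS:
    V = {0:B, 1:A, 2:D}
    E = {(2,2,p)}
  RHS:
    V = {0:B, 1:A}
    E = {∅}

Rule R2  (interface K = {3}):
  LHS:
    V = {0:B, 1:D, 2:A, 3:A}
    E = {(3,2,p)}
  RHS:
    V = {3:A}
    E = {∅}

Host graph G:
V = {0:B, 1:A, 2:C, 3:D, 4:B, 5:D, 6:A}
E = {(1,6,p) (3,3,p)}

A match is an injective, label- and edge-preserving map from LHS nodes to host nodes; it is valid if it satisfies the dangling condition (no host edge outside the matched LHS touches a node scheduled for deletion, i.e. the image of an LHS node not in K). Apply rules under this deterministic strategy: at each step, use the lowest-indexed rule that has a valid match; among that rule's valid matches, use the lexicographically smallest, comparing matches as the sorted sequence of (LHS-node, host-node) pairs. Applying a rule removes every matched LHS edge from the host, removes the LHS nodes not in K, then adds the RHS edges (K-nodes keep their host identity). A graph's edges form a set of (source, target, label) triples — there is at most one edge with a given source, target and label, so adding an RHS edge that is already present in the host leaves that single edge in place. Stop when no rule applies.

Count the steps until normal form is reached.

[0] host  ⇒  7 nodes, 2 edges  {1-p->6 3-p->3}
[1] R1 @ {0↦0, 1↦1, 2↦3}  ⇒  6 nodes, 1 edges  {1-p->6}
[2] R2 @ {0↦0, 1↦5, 2↦6, 3↦1}  ⇒  3 nodes, 0 edges  {∅}
halt: no rule applies after step 2

Answer: 2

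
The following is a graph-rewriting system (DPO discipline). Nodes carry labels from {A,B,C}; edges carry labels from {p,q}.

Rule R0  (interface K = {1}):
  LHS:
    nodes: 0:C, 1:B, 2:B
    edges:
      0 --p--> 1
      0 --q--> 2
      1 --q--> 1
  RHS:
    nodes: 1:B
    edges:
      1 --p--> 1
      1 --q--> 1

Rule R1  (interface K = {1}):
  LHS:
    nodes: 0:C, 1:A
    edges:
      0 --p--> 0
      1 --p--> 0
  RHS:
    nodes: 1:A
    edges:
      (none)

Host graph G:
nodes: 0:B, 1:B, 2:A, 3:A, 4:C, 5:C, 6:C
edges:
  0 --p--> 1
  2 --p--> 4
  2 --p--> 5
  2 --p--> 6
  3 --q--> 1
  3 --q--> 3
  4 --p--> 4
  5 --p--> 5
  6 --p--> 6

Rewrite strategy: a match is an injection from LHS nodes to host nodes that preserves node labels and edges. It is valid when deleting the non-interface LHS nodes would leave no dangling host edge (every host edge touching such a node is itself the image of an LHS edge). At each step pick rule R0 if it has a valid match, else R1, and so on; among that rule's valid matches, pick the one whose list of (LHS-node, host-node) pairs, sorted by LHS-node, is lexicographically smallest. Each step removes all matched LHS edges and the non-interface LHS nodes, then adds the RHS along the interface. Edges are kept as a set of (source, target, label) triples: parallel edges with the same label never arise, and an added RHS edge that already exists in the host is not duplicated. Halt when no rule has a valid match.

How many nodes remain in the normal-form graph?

[0] host  ⇒  7 nodes, 9 edges  {0-p->1 2-p->4 2-p->5 2-p->6 3-q->1 3-q->3 4-p->4 5-p->5 6-p->6}
[1] R1 @ {0↦4, 1↦2}  ⇒  6 nodes, 7 edges  {0-p->1 2-p->5 2-p->6 3-q->1 3-q->3 5-p->5 6-p->6}
[2] R1 @ {0↦5, 1↦2}  ⇒  5 nodes, 5 edges  {0-p->1 2-p->6 3-q->1 3-q->3 6-p->6}
[3] R1 @ {0↦6, 1↦2}  ⇒  4 nodes, 3 edges  {0-p->1 3-q->1 3-q->3}
normal form: no rule applies after step 3
NF nodes: {0:B, 1:B, 2:A, 3:A}

Answer: 4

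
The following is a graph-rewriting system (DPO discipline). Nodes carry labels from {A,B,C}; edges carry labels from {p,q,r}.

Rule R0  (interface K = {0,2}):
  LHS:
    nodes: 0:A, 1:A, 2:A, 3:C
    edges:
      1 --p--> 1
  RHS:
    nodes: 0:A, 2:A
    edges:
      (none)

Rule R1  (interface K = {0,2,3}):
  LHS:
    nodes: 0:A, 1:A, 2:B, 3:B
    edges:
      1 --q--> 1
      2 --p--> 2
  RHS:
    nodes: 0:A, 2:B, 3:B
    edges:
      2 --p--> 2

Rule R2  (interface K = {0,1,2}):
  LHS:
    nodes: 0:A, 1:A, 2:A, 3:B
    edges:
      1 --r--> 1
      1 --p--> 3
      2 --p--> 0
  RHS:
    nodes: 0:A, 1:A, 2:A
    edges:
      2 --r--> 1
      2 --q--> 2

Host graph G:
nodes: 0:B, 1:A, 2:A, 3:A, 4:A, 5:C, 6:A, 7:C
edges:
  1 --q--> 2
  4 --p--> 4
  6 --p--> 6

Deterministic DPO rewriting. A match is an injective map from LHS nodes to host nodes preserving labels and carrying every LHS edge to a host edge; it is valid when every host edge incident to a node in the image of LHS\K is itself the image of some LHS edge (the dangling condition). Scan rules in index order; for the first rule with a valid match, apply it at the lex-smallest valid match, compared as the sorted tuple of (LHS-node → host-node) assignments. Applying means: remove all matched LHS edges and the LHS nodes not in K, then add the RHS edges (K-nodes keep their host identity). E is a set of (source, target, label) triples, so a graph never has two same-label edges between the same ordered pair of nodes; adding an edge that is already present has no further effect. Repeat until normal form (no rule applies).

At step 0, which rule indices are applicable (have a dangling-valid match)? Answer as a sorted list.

R0: 48 valid matches — {0↦1, 1↦4, 2↦2, 3↦5}, {0↦1, 1↦4, 2↦2, 3↦7}, {0↦1, 1↦4, 2↦3, 3↦5} (+45 more)
R1: no valid match — LHS pattern not found
R2: no valid match — LHS pattern not found

Answer: [R0]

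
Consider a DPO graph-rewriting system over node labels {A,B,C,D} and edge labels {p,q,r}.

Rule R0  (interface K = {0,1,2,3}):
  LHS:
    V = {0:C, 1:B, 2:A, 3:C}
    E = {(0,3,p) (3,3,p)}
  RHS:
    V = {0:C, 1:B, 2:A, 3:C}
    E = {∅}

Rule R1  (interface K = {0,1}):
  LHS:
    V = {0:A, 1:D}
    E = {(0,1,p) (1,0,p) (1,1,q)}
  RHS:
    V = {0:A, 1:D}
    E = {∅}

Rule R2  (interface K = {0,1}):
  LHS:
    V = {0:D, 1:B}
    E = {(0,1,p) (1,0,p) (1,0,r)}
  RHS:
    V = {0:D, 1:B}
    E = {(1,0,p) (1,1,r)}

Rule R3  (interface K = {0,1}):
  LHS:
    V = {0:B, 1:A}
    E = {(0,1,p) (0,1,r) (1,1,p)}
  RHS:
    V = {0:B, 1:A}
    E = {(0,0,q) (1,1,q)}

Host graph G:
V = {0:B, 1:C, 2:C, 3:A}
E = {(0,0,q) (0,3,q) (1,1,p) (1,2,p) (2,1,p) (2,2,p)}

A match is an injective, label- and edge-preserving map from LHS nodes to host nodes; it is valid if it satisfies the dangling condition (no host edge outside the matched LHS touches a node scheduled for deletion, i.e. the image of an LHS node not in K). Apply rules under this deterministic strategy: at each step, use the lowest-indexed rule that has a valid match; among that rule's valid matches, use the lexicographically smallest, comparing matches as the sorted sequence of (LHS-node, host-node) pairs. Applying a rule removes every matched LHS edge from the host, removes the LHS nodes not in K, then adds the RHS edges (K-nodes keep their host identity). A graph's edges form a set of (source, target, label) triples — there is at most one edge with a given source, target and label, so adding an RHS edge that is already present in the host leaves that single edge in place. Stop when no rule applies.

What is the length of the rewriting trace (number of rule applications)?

start.  V:4 E:6  edges: 0-q->0 0-q->3 1-p->1 1-p->2 2-p->1 2-p->2
1. fire R0 via {0↦1, 1↦0, 2↦3, 3↦2}  →  V:4 E:4  edges: 0-q->0 0-q->3 1-p->1 2-p->1
2. fire R0 via {0↦2, 1↦0, 2↦3, 3↦1}  →  V:4 E:2  edges: 0-q->0 0-q->3
halt: no rule applies after step 2

Answer: 2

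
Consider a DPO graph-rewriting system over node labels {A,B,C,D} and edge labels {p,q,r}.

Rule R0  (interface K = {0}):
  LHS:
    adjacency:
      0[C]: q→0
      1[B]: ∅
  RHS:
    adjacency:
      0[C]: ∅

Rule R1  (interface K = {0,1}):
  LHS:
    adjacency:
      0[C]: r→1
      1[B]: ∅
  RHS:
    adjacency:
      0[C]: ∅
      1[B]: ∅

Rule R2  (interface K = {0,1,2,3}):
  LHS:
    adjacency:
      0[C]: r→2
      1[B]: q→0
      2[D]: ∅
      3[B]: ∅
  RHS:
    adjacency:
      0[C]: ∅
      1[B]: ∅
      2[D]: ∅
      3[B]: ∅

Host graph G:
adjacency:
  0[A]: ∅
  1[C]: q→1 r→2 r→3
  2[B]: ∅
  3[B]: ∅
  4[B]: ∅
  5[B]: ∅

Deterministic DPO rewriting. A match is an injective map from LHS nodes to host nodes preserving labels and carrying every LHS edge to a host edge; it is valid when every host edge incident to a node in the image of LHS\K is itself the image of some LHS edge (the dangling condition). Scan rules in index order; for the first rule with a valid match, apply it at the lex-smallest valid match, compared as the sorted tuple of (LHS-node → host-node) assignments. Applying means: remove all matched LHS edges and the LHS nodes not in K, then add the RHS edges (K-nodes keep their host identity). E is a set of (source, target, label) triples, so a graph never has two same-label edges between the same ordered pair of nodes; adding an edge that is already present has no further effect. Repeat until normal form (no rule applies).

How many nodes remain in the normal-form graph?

start.  V:6 E:3  edges: 1-q->1 1-r->2 1-r->3
1. fire R0 via {0↦1, 1↦4}  →  V:5 E:2  edges: 1-r->2 1-r->3
2. fire R1 via {0↦1, 1↦2}  →  V:5 E:1  edges: 1-r->3
3. fire R1 via {0↦1, 1↦3}  →  V:5 E:0  edges: ∅
final graph: no rule applies after step 3
NF nodes: {0:A, 1:C, 2:B, 3:B, 5:B}

Answer: 5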